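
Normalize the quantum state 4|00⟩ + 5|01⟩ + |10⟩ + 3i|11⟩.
0.5601|00⟩ + 0.7001|01⟩ + 0.14|10⟩ + 0.4201i|11⟩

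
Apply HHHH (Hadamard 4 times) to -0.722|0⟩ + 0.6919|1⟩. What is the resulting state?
-0.722|0⟩ + 0.6919|1⟩

H² = I, so an even number of Hadamards cancels: H^4 = I and the state is unchanged.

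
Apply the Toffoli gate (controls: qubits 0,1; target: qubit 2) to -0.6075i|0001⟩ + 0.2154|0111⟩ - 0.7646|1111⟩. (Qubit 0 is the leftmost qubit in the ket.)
-0.6075i|0001⟩ + 0.2154|0111⟩ - 0.7646|1101⟩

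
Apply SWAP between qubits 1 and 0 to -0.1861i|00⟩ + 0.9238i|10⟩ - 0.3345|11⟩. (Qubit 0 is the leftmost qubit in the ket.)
-0.1861i|00⟩ + 0.9238i|01⟩ - 0.3345|11⟩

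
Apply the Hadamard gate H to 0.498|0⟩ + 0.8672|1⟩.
0.9653|0⟩ - 0.2611|1⟩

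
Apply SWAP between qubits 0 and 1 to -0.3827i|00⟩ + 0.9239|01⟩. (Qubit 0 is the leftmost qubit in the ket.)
-0.3827i|00⟩ + 0.9239|10⟩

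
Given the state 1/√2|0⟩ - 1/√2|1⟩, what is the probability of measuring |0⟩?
1/2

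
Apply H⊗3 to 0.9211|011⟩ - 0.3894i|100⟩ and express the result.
(0.3257 - 0.1377i)|000⟩ + (-0.3257 - 0.1377i)|001⟩ + (-0.3257 - 0.1377i)|010⟩ + (0.3257 - 0.1377i)|011⟩ + (0.3257 + 0.1377i)|100⟩ + (-0.3257 + 0.1377i)|101⟩ + (-0.3257 + 0.1377i)|110⟩ + (0.3257 + 0.1377i)|111⟩

H⊗3 gives amp(|y⟩) = (1/2√2) Σ_x (−1)^(x·y) amp(|x⟩), where x·y is the number of positions in which both x and y have a 1.
|000⟩: (0.9211 - 0.3894i)/(2√2) = (0.3257 - 0.1377i)
|001⟩: (-0.9211 - 0.3894i)/(2√2) = (-0.3257 - 0.1377i)
|010⟩: (-0.9211 - 0.3894i)/(2√2) = (-0.3257 - 0.1377i)
|011⟩: (0.9211 - 0.3894i)/(2√2) = (0.3257 - 0.1377i)
|100⟩: (0.9211 + 0.3894i)/(2√2) = (0.3257 + 0.1377i)
|101⟩: (-0.9211 + 0.3894i)/(2√2) = (-0.3257 + 0.1377i)
|110⟩: (-0.9211 + 0.3894i)/(2√2) = (-0.3257 + 0.1377i)
|111⟩: (0.9211 + 0.3894i)/(2√2) = (0.3257 + 0.1377i)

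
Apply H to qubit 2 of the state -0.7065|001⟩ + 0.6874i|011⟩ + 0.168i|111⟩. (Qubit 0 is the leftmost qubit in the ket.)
-0.4996|000⟩ + 0.4996|001⟩ + 0.4861i|010⟩ - 0.4861i|011⟩ + 0.1188i|110⟩ - 0.1188i|111⟩

H on qubit 2 mixes each pair of kets that differ only in qubit 2: amplitudes (a, b) of (|…0…⟩, |…1…⟩) become ((a + b)/√2, (a − b)/√2). Kets absent from the input have amplitude 0.
(|000⟩, |001⟩): (a, b) = (0, -0.7065) → (-0.4996, 0.4996)
(|010⟩, |011⟩): (a, b) = (0, 0.6874i) → (0.4861i, -0.4861i)
(|110⟩, |111⟩): (a, b) = (0, 0.168i) → (0.1188i, -0.1188i)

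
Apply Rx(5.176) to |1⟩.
-0.5257i|0⟩ - 0.8506|1⟩

Rx(5.176) = [[cos(θ/2), −i·sin(θ/2)], [−i·sin(θ/2), cos(θ/2)]]; θ = 5.176, cos(θ/2) ≈ -0.850641, sin(θ/2) ≈ 0.525747.
With a = amp(|0⟩) = 0 and b = amp(|1⟩) = 1:
new amp(|0⟩) = (-0.850641)·a + (-0.525747i)·b = -0.5257i
new amp(|1⟩) = (-0.525747i)·a + (-0.850641)·b = -0.8506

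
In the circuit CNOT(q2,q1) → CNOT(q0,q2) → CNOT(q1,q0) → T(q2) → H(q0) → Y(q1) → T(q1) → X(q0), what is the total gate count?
8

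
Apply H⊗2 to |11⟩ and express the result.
1/2|00⟩ - 1/2|01⟩ - 1/2|10⟩ + 1/2|11⟩

H⊗2 gives amp(|y⟩) = (1/2) Σ_x (−1)^(x·y) amp(|x⟩), where x·y is the number of positions in which both x and y have a 1.
|00⟩: (1)/2 = 1/2
|01⟩: (-1)/2 = -1/2
|10⟩: (-1)/2 = -1/2
|11⟩: (1)/2 = 1/2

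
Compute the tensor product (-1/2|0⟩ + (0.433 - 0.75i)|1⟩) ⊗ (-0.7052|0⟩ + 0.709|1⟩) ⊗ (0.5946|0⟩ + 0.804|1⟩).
0.2097|000⟩ + 0.2835|001⟩ - 0.2108|010⟩ - 0.285|011⟩ + (-0.1816 + 0.3145i)|100⟩ + (-0.2455 + 0.4252i)|101⟩ + (0.1825 - 0.3162i)|110⟩ + (0.2468 - 0.4275i)|111⟩

amp(|b₁b₂…⟩) = product of the factor amplitudes for bits b₁, b₂, …; only kets whose every factor amplitude is nonzero survive.
|000⟩: (-1/2)(-0.7052)(0.5946) = 0.2097
|001⟩: (-1/2)(-0.7052)(0.804) = 0.2835
|010⟩: (-1/2)(0.709)(0.5946) = -0.2108
|011⟩: (-1/2)(0.709)(0.804) = -0.285
|100⟩: (0.433 - 0.75i)(-0.7052)(0.5946) = (-0.1816 + 0.3145i)
|101⟩: (0.433 - 0.75i)(-0.7052)(0.804) = (-0.2455 + 0.4252i)
|110⟩: (0.433 - 0.75i)(0.709)(0.5946) = (0.1825 - 0.3162i)
|111⟩: (0.433 - 0.75i)(0.709)(0.804) = (0.2468 - 0.4275i)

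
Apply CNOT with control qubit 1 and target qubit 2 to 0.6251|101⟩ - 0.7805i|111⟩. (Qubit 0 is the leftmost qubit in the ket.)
0.6251|101⟩ - 0.7805i|110⟩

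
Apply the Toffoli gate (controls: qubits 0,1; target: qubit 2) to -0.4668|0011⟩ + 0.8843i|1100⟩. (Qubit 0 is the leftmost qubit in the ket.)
-0.4668|0011⟩ + 0.8843i|1110⟩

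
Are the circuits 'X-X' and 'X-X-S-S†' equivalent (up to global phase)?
Yes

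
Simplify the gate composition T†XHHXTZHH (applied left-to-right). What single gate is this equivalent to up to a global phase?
Z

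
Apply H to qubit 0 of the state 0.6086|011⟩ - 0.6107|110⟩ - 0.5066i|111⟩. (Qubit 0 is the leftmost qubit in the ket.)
-0.4318|010⟩ + (0.4303 - 0.3582i)|011⟩ + 0.4318|110⟩ + (0.4303 + 0.3582i)|111⟩

H on qubit 0 mixes each pair of kets that differ only in qubit 0: amplitudes (a, b) of (|…0…⟩, |…1…⟩) become ((a + b)/√2, (a − b)/√2). Kets absent from the input have amplitude 0.
(|010⟩, |110⟩): (a, b) = (0, -0.6107) → (-0.4318, 0.4318)
(|011⟩, |111⟩): (a, b) = (0.6086, -0.5066i) → ((0.4303 - 0.3582i), (0.4303 + 0.3582i))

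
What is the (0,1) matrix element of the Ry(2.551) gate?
-0.9567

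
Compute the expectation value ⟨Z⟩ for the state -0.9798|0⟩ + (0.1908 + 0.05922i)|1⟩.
0.9201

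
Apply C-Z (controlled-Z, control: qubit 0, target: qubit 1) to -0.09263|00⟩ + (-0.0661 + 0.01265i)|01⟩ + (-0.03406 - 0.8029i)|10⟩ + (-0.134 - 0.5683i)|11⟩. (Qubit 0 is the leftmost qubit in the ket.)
-0.09263|00⟩ + (-0.0661 + 0.01265i)|01⟩ + (-0.03406 - 0.8029i)|10⟩ + (0.134 + 0.5683i)|11⟩

C-Z leaves the control-|0⟩ kets |00⟩, |01⟩ unchanged and applies Z to qubit 1 on the control-|1⟩ pair (|10⟩, |11⟩).
Z = [[1, 0], [0, -1]].
With a = amp(|10⟩) = (-0.03406 - 0.8029i) and b = amp(|11⟩) = (-0.134 - 0.5683i):
new amp(|10⟩) = (1)·a = (-0.03406 - 0.8029i)
new amp(|11⟩) = (-1)·b = (0.134 + 0.5683i)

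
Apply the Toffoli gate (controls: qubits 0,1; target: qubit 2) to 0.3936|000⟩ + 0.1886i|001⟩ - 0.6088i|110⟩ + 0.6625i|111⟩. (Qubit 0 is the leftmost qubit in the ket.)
0.3936|000⟩ + 0.1886i|001⟩ + 0.6625i|110⟩ - 0.6088i|111⟩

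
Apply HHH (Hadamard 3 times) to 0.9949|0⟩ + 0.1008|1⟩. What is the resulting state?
0.7748|0⟩ + 0.6322|1⟩

H² = I, so H^3 = H: a single Hadamard. With (a, b) = (0.9949, 0.1008), H gives ((a + b)/√2, (a − b)/√2) = (0.7748, 0.6322).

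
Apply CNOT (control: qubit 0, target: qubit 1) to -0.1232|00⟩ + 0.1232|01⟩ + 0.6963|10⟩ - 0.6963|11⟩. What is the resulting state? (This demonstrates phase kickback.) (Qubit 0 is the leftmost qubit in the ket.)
-0.1232|00⟩ + 0.1232|01⟩ - 0.6963|10⟩ + 0.6963|11⟩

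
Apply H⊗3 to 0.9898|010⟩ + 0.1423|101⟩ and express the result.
0.4003|000⟩ + 0.2996|001⟩ - 0.2996|010⟩ - 0.4003|011⟩ + 0.2996|100⟩ + 0.4003|101⟩ - 0.4003|110⟩ - 0.2996|111⟩

H⊗3 gives amp(|y⟩) = (1/2√2) Σ_x (−1)^(x·y) amp(|x⟩), where x·y is the number of positions in which both x and y have a 1.
|000⟩: (0.9898 + 0.1423)/(2√2) = 0.4003
|001⟩: (0.9898 - 0.1423)/(2√2) = 0.2996
|010⟩: (-0.9898 + 0.1423)/(2√2) = -0.2996
|011⟩: (-0.9898 - 0.1423)/(2√2) = -0.4003
|100⟩: (0.9898 - 0.1423)/(2√2) = 0.2996
|101⟩: (0.9898 + 0.1423)/(2√2) = 0.4003
|110⟩: (-0.9898 - 0.1423)/(2√2) = -0.4003
|111⟩: (-0.9898 + 0.1423)/(2√2) = -0.2996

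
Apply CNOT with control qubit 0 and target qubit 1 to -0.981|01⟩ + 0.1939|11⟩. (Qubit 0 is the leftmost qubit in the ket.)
-0.981|01⟩ + 0.1939|10⟩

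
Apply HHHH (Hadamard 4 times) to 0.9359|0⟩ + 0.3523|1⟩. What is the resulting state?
0.9359|0⟩ + 0.3523|1⟩

H² = I, so an even number of Hadamards cancels: H^4 = I and the state is unchanged.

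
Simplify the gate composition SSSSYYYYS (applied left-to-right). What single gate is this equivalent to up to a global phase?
S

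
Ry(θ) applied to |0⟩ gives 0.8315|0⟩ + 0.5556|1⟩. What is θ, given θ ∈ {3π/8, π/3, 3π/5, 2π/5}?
3π/8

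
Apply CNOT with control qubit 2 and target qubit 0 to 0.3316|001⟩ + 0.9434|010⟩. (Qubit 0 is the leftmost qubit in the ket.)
0.9434|010⟩ + 0.3316|101⟩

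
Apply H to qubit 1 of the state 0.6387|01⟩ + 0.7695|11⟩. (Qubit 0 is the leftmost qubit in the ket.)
0.4516|00⟩ - 0.4516|01⟩ + 0.5441|10⟩ - 0.5441|11⟩

H on qubit 1 mixes each pair of kets that differ only in qubit 1: amplitudes (a, b) of (|…0…⟩, |…1…⟩) become ((a + b)/√2, (a − b)/√2). Kets absent from the input have amplitude 0.
(|00⟩, |01⟩): (a, b) = (0, 0.6387) → (0.4516, -0.4516)
(|10⟩, |11⟩): (a, b) = (0, 0.7695) → (0.5441, -0.5441)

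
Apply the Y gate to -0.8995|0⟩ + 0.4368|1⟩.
-0.4368i|0⟩ - 0.8995i|1⟩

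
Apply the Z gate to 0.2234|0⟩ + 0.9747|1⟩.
0.2234|0⟩ - 0.9747|1⟩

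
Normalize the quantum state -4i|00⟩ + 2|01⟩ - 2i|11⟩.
-0.8165i|00⟩ + 1/√6|01⟩ - (1/√6)i|11⟩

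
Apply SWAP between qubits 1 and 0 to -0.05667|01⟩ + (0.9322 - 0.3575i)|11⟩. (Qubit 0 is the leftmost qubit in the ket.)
-0.05667|10⟩ + (0.9322 - 0.3575i)|11⟩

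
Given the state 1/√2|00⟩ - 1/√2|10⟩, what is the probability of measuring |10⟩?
1/2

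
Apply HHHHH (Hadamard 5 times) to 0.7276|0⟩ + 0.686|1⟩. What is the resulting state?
0.9996|0⟩ + 0.02942|1⟩

H² = I, so H^5 = H: a single Hadamard. With (a, b) = (0.7276, 0.686), H gives ((a + b)/√2, (a − b)/√2) = (0.9996, 0.02942).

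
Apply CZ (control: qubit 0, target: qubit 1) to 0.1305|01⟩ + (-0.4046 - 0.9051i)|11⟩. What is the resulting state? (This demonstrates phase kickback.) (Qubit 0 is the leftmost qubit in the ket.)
0.1305|01⟩ + (0.4046 + 0.9051i)|11⟩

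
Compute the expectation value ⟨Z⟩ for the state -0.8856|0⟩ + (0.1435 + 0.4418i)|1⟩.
0.5685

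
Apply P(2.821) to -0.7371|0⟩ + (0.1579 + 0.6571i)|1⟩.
-0.7371|0⟩ + (-0.3569 - 0.5739i)|1⟩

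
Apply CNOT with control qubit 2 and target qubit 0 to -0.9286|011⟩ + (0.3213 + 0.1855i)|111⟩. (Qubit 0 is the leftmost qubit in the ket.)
(0.3213 + 0.1855i)|011⟩ - 0.9286|111⟩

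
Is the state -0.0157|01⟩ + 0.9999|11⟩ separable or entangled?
Separable

Writing the state as a|00⟩ + b|01⟩ + c|10⟩ + d|11⟩, it is a product state iff ad − bc = 0.
Here (a, b, c, d) = (0, -0.0157, 0, 0.9999): ad − bc = (0)(0.9999) − (-0.0157)(0) = 0, so the state is separable.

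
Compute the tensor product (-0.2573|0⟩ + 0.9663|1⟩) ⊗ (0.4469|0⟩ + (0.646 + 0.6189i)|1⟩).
-0.115|00⟩ + (-0.1662 - 0.1592i)|01⟩ + 0.4318|10⟩ + (0.6242 + 0.598i)|11⟩

amp(|b₁b₂…⟩) = product of the factor amplitudes for bits b₁, b₂, …; only kets whose every factor amplitude is nonzero survive.
|00⟩: (-0.2573)(0.4469) = -0.115
|01⟩: (-0.2573)(0.646 + 0.6189i) = (-0.1662 - 0.1592i)
|10⟩: (0.9663)(0.4469) = 0.4318
|11⟩: (0.9663)(0.646 + 0.6189i) = (0.6242 + 0.598i)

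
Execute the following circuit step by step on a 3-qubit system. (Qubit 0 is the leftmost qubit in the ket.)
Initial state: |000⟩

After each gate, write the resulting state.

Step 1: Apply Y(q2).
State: i|001⟩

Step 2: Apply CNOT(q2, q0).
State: i|101⟩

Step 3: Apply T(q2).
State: (-1/√2 + (1/√2)i)|101⟩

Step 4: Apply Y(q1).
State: (-1/√2 - (1/√2)i)|111⟩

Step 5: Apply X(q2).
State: (-1/√2 - (1/√2)i)|110⟩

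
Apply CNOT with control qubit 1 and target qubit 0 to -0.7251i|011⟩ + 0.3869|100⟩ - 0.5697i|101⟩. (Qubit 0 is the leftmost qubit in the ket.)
0.3869|100⟩ - 0.5697i|101⟩ - 0.7251i|111⟩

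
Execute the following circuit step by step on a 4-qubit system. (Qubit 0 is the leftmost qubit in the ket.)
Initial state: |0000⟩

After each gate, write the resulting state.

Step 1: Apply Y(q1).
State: i|0100⟩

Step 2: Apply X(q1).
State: i|0000⟩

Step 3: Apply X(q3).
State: i|0001⟩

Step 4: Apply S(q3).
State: -|0001⟩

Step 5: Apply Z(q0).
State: -|0001⟩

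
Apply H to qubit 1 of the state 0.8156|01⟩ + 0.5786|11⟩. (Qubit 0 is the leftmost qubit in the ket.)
0.5767|00⟩ - 0.5767|01⟩ + 0.4091|10⟩ - 0.4091|11⟩

H on qubit 1 mixes each pair of kets that differ only in qubit 1: amplitudes (a, b) of (|…0…⟩, |…1…⟩) become ((a + b)/√2, (a − b)/√2). Kets absent from the input have amplitude 0.
(|00⟩, |01⟩): (a, b) = (0, 0.8156) → (0.5767, -0.5767)
(|10⟩, |11⟩): (a, b) = (0, 0.5786) → (0.4091, -0.4091)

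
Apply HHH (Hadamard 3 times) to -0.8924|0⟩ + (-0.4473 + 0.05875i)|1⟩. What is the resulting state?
(-0.9473 + 0.04154i)|0⟩ + (-0.3147 - 0.04154i)|1⟩

H² = I, so H^3 = H: a single Hadamard. With (a, b) = (-0.8924, (-0.4473 + 0.05875i)), H gives ((a + b)/√2, (a − b)/√2) = ((-0.9473 + 0.04154i), (-0.3147 - 0.04154i)).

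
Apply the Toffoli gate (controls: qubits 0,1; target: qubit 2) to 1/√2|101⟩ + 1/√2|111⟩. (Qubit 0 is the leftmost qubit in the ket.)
1/√2|101⟩ + 1/√2|110⟩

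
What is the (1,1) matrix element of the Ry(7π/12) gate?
0.6088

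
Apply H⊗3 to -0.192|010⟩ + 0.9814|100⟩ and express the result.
0.2791|000⟩ + 0.2791|001⟩ + 0.4149|010⟩ + 0.4149|011⟩ - 0.4149|100⟩ - 0.4149|101⟩ - 0.2791|110⟩ - 0.2791|111⟩

H⊗3 gives amp(|y⟩) = (1/2√2) Σ_x (−1)^(x·y) amp(|x⟩), where x·y is the number of positions in which both x and y have a 1.
|000⟩: (-0.192 + 0.9814)/(2√2) = 0.2791
|001⟩: (-0.192 + 0.9814)/(2√2) = 0.2791
|010⟩: (0.192 + 0.9814)/(2√2) = 0.4149
|011⟩: (0.192 + 0.9814)/(2√2) = 0.4149
|100⟩: (-0.192 - 0.9814)/(2√2) = -0.4149
|101⟩: (-0.192 - 0.9814)/(2√2) = -0.4149
|110⟩: (0.192 - 0.9814)/(2√2) = -0.2791
|111⟩: (0.192 - 0.9814)/(2√2) = -0.2791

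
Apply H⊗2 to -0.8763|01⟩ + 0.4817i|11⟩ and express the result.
(-0.4382 + 0.2409i)|00⟩ + (0.4382 - 0.2409i)|01⟩ + (-0.4382 - 0.2409i)|10⟩ + (0.4382 + 0.2409i)|11⟩

H⊗2 gives amp(|y⟩) = (1/2) Σ_x (−1)^(x·y) amp(|x⟩), where x·y is the number of positions in which both x and y have a 1.
|00⟩: (-0.8763 + 0.4817i)/2 = (-0.4382 + 0.2409i)
|01⟩: (0.8763 - 0.4817i)/2 = (0.4382 - 0.2409i)
|10⟩: (-0.8763 - 0.4817i)/2 = (-0.4382 - 0.2409i)
|11⟩: (0.8763 + 0.4817i)/2 = (0.4382 + 0.2409i)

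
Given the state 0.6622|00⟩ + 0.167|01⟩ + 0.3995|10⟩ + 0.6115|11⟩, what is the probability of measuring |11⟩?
0.3739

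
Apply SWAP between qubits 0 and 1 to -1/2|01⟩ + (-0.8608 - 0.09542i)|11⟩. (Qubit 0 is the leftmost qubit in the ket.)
-1/2|10⟩ + (-0.8608 - 0.09542i)|11⟩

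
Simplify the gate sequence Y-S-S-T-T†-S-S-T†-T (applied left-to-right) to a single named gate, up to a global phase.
Y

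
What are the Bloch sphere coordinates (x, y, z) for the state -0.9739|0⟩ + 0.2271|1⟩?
(-0.4423, 0, 0.8969)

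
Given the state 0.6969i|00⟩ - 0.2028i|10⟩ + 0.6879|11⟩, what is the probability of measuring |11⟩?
0.4732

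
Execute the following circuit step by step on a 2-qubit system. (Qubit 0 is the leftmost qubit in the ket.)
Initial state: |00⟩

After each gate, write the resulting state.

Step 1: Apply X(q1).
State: |01⟩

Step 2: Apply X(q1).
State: |00⟩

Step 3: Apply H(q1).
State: 1/√2|00⟩ + 1/√2|01⟩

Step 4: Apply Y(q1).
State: -(1/√2)i|00⟩ + (1/√2)i|01⟩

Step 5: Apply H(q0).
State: -(1/2)i|00⟩ + (1/2)i|01⟩ - (1/2)i|10⟩ + (1/2)i|11⟩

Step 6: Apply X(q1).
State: (1/2)i|00⟩ - (1/2)i|01⟩ + (1/2)i|10⟩ - (1/2)i|11⟩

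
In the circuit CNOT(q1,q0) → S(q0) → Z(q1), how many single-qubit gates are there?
2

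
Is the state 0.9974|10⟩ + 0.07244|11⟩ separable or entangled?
Separable

Writing the state as a|00⟩ + b|01⟩ + c|10⟩ + d|11⟩, it is a product state iff ad − bc = 0.
Here (a, b, c, d) = (0, 0, 0.9974, 0.07244): ad − bc = (0)(0.07244) − (0)(0.9974) = 0, so the state is separable.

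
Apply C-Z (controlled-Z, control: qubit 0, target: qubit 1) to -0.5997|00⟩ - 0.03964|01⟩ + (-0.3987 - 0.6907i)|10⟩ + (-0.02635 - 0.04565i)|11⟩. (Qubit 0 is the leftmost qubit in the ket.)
-0.5997|00⟩ - 0.03964|01⟩ + (-0.3987 - 0.6907i)|10⟩ + (0.02635 + 0.04565i)|11⟩

C-Z leaves the control-|0⟩ kets |00⟩, |01⟩ unchanged and applies Z to qubit 1 on the control-|1⟩ pair (|10⟩, |11⟩).
Z = [[1, 0], [0, -1]].
With a = amp(|10⟩) = (-0.3987 - 0.6907i) and b = amp(|11⟩) = (-0.02635 - 0.04565i):
new amp(|10⟩) = (1)·a = (-0.3987 - 0.6907i)
new amp(|11⟩) = (-1)·b = (0.02635 + 0.04565i)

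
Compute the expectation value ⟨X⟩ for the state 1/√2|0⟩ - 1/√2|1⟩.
-1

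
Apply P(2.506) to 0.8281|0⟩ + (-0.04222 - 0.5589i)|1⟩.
0.8281|0⟩ + (0.3658 + 0.4247i)|1⟩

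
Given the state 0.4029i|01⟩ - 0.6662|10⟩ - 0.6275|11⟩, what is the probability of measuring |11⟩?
0.3938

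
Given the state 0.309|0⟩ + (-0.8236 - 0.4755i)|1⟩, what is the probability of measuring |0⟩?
0.09548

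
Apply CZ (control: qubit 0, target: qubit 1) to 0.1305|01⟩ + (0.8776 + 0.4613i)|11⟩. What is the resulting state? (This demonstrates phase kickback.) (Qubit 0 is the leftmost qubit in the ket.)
0.1305|01⟩ + (-0.8776 - 0.4613i)|11⟩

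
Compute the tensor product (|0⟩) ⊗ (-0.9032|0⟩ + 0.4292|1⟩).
-0.9032|00⟩ + 0.4292|01⟩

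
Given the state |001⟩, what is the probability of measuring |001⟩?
1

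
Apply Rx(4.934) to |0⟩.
-0.781|0⟩ - 0.6246i|1⟩

Rx(4.934) = [[cos(θ/2), −i·sin(θ/2)], [−i·sin(θ/2), cos(θ/2)]]; θ = 4.934, cos(θ/2) ≈ -0.780961, sin(θ/2) ≈ 0.624579.
With a = amp(|0⟩) = 1 and b = amp(|1⟩) = 0:
new amp(|0⟩) = (-0.780961)·a + (-0.624579i)·b = -0.781
new amp(|1⟩) = (-0.624579i)·a + (-0.780961)·b = -0.6246i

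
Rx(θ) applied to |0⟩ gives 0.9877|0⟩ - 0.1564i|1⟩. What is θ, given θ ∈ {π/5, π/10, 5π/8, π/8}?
π/10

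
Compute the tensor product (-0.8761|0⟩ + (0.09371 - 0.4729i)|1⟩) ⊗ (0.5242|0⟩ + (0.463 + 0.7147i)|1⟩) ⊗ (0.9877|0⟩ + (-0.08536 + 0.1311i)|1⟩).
-0.4536|000⟩ + (0.0392 - 0.06021i)|001⟩ + (-0.4006 - 0.6184i)|010⟩ + (0.1167 + 0.0002694i)|011⟩ + (0.04852 - 0.2448i)|100⟩ + (0.02831 + 0.0276i)|101⟩ + (0.3767 - 0.1501i)|110⟩ + (-0.01263 + 0.06297i)|111⟩

amp(|b₁b₂…⟩) = product of the factor amplitudes for bits b₁, b₂, …; only kets whose every factor amplitude is nonzero survive.
|000⟩: (-0.8761)(0.5242)(0.9877) = -0.4536
|001⟩: (-0.8761)(0.5242)(-0.08536 + 0.1311i) = (0.0392 - 0.06021i)
|010⟩: (-0.8761)(0.463 + 0.7147i)(0.9877) = (-0.4006 - 0.6184i)
|011⟩: (-0.8761)(0.463 + 0.7147i)(-0.08536 + 0.1311i) = (0.1167 + 0.0002694i)
|100⟩: (0.09371 - 0.4729i)(0.5242)(0.9877) = (0.04852 - 0.2448i)
|101⟩: (0.09371 - 0.4729i)(0.5242)(-0.08536 + 0.1311i) = (0.02831 + 0.0276i)
|110⟩: (0.09371 - 0.4729i)(0.463 + 0.7147i)(0.9877) = (0.3767 - 0.1501i)
|111⟩: (0.09371 - 0.4729i)(0.463 + 0.7147i)(-0.08536 + 0.1311i) = (-0.01263 + 0.06297i)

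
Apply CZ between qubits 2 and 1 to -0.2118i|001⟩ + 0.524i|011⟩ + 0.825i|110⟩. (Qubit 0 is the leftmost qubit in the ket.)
-0.2118i|001⟩ - 0.524i|011⟩ + 0.825i|110⟩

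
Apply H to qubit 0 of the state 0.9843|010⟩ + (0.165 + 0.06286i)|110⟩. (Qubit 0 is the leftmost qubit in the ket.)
(0.8127 + 0.04445i)|010⟩ + (0.5793 - 0.04445i)|110⟩

H on qubit 0 mixes each pair of kets that differ only in qubit 0: amplitudes (a, b) of (|…0…⟩, |…1…⟩) become ((a + b)/√2, (a − b)/√2). Kets absent from the input have amplitude 0.
(|010⟩, |110⟩): (a, b) = (0.9843, (0.165 + 0.06286i)) → ((0.8127 + 0.04445i), (0.5793 - 0.04445i))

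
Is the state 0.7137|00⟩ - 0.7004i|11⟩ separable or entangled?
Entangled

Writing the state as a|00⟩ + b|01⟩ + c|10⟩ + d|11⟩, it is a product state iff ad − bc = 0.
Here (a, b, c, d) = (0.7137, 0, 0, -0.7004i): ad − bc = (0.7137)(-0.7004i) − (0)(0) = -0.4999i ≠ 0, so the state is entangled.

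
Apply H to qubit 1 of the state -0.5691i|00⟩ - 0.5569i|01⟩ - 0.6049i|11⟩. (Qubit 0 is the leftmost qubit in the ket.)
-0.7962i|00⟩ - 0.008627i|01⟩ - 0.4277i|10⟩ + 0.4277i|11⟩

H on qubit 1 mixes each pair of kets that differ only in qubit 1: amplitudes (a, b) of (|…0…⟩, |…1…⟩) become ((a + b)/√2, (a − b)/√2). Kets absent from the input have amplitude 0.
(|00⟩, |01⟩): (a, b) = (-0.5691i, -0.5569i) → (-0.7962i, -0.008627i)
(|10⟩, |11⟩): (a, b) = (0, -0.6049i) → (-0.4277i, 0.4277i)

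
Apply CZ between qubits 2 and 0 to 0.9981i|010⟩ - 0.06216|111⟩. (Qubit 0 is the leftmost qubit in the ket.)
0.9981i|010⟩ + 0.06216|111⟩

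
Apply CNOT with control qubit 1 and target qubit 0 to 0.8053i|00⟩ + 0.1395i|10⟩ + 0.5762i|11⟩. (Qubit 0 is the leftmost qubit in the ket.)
0.8053i|00⟩ + 0.5762i|01⟩ + 0.1395i|10⟩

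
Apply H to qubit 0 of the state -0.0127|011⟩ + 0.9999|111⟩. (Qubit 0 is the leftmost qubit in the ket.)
0.6981|011⟩ - 0.716|111⟩

H on qubit 0 mixes each pair of kets that differ only in qubit 0: amplitudes (a, b) of (|…0…⟩, |…1…⟩) become ((a + b)/√2, (a − b)/√2). Kets absent from the input have amplitude 0.
(|011⟩, |111⟩): (a, b) = (-0.0127, 0.9999) → (0.6981, -0.716)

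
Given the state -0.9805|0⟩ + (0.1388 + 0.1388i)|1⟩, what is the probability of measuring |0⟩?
0.9614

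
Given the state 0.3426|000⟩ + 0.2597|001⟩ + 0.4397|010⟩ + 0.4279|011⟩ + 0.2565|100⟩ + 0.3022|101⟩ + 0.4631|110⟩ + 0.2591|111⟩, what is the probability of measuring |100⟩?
0.06579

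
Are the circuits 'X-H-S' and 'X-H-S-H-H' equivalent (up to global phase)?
Yes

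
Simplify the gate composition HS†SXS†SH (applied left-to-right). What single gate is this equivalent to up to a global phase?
Z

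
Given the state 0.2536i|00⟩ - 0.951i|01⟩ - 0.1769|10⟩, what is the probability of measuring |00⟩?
0.06431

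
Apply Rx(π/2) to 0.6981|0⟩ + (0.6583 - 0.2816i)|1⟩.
(0.2945 - 0.4655i)|0⟩ + (0.4655 - 0.6928i)|1⟩

Rx(π/2) = [[cos(θ/2), −i·sin(θ/2)], [−i·sin(θ/2), cos(θ/2)]]; θ = π/2, cos(θ/2) ≈ 0.707107, sin(θ/2) ≈ 0.707107.
With a = amp(|0⟩) = 0.6981 and b = amp(|1⟩) = (0.6583 - 0.2816i):
new amp(|0⟩) = (0.707107)·a + (-0.707107i)·b = (0.2945 - 0.4655i)
new amp(|1⟩) = (-0.707107i)·a + (0.707107)·b = (0.4655 - 0.6928i)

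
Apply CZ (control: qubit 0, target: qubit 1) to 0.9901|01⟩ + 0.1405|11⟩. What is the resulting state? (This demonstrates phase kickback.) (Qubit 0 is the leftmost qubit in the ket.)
0.9901|01⟩ - 0.1405|11⟩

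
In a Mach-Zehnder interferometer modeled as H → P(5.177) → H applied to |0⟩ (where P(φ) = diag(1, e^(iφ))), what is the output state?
(0.724 - 0.447i)|0⟩ + (0.276 + 0.447i)|1⟩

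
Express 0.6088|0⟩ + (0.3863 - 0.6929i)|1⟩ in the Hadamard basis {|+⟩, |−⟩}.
(0.7036 - 0.49i)|+⟩ + (0.1573 + 0.49i)|−⟩

With |ψ⟩ = α|0⟩ + β|1⟩, the Hadamard-basis coefficients are ⟨+|ψ⟩ = (α + β)/√2 and ⟨−|ψ⟩ = (α − β)/√2.
Here α = 0.6088, β = (0.3863 - 0.6929i): (α + β)/√2 = (0.7036 - 0.49i), (α − β)/√2 = (0.1573 + 0.49i).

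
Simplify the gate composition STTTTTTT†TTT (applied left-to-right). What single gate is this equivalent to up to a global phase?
S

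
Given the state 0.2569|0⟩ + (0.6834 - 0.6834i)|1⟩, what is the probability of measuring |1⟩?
0.9341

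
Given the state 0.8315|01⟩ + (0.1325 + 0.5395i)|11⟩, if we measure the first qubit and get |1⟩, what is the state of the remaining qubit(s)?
(0.2385 + 0.9711i)|1⟩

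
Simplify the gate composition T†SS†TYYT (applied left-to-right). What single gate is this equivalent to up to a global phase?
T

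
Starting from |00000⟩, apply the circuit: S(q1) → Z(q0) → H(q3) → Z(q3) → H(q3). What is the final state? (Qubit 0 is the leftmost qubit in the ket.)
|00010⟩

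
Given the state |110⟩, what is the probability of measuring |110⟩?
1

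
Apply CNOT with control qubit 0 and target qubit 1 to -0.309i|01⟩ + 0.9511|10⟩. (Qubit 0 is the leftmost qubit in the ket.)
-0.309i|01⟩ + 0.9511|11⟩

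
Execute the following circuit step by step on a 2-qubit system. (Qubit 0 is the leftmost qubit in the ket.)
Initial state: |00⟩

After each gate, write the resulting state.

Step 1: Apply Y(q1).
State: i|01⟩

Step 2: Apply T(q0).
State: i|01⟩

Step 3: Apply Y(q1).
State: |00⟩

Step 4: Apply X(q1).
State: |01⟩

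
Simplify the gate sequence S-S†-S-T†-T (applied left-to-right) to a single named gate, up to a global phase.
S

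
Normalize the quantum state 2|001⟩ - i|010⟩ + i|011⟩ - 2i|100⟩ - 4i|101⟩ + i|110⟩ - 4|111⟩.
0.305|001⟩ - 0.1525i|010⟩ + 0.1525i|011⟩ - 0.305i|100⟩ - 0.61i|101⟩ + 0.1525i|110⟩ - 0.61|111⟩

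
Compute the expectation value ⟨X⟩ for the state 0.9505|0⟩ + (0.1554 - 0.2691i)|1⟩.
0.2954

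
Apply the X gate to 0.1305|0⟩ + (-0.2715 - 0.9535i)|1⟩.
(-0.2715 - 0.9535i)|0⟩ + 0.1305|1⟩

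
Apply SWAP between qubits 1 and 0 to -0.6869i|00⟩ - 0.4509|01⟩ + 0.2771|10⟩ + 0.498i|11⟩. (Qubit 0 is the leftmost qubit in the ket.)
-0.6869i|00⟩ + 0.2771|01⟩ - 0.4509|10⟩ + 0.498i|11⟩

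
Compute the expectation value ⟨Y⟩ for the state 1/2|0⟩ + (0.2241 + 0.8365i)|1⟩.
0.8365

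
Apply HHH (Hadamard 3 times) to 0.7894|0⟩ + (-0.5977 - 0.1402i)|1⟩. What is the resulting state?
(0.1356 - 0.09914i)|0⟩ + (0.9808 + 0.09914i)|1⟩

H² = I, so H^3 = H: a single Hadamard. With (a, b) = (0.7894, (-0.5977 - 0.1402i)), H gives ((a + b)/√2, (a − b)/√2) = ((0.1356 - 0.09914i), (0.9808 + 0.09914i)).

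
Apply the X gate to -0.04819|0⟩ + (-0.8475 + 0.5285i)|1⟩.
(-0.8475 + 0.5285i)|0⟩ - 0.04819|1⟩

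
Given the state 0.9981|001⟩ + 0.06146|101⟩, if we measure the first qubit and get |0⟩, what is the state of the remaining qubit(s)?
|01⟩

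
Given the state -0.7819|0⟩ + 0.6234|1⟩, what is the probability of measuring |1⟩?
0.3886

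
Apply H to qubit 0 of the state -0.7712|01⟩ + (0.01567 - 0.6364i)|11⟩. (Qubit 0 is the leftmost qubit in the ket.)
(-0.5342 - 0.45i)|01⟩ + (-0.5564 + 0.45i)|11⟩

H on qubit 0 mixes each pair of kets that differ only in qubit 0: amplitudes (a, b) of (|…0…⟩, |…1…⟩) become ((a + b)/√2, (a − b)/√2). Kets absent from the input have amplitude 0.
(|01⟩, |11⟩): (a, b) = (-0.7712, (0.01567 - 0.6364i)) → ((-0.5342 - 0.45i), (-0.5564 + 0.45i))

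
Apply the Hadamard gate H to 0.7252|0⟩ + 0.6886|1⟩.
0.9997|0⟩ + 0.02588|1⟩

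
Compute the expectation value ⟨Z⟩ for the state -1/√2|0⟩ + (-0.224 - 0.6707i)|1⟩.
-0.00001449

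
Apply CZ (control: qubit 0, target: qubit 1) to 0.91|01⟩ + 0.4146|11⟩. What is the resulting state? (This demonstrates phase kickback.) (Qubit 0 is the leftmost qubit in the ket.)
0.91|01⟩ - 0.4146|11⟩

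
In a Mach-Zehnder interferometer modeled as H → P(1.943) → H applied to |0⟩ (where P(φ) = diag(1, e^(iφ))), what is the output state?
(0.3182 + 0.4658i)|0⟩ + (0.6818 - 0.4658i)|1⟩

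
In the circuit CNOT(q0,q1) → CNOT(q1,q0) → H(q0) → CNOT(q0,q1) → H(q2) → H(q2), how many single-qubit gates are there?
3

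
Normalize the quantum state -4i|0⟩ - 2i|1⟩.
-0.8944i|0⟩ - (1/√5)i|1⟩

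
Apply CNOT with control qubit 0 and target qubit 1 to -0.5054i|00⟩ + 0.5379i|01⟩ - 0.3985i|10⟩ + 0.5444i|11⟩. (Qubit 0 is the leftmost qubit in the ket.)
-0.5054i|00⟩ + 0.5379i|01⟩ + 0.5444i|10⟩ - 0.3985i|11⟩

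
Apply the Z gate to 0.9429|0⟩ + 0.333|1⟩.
0.9429|0⟩ - 0.333|1⟩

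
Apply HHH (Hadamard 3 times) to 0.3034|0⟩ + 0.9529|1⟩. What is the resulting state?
0.8883|0⟩ - 0.4593|1⟩

H² = I, so H^3 = H: a single Hadamard. With (a, b) = (0.3034, 0.9529), H gives ((a + b)/√2, (a − b)/√2) = (0.8883, -0.4593).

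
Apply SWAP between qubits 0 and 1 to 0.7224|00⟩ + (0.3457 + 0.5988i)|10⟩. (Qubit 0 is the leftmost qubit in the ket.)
0.7224|00⟩ + (0.3457 + 0.5988i)|01⟩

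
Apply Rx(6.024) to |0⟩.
-0.9916|0⟩ - 0.1292i|1⟩

Rx(6.024) = [[cos(θ/2), −i·sin(θ/2)], [−i·sin(θ/2), cos(θ/2)]]; θ = 6.024, cos(θ/2) ≈ -0.991615, sin(θ/2) ≈ 0.12923.
With a = amp(|0⟩) = 1 and b = amp(|1⟩) = 0:
new amp(|0⟩) = (-0.991615)·a + (-0.12923i)·b = -0.9916
new amp(|1⟩) = (-0.12923i)·a + (-0.991615)·b = -0.1292i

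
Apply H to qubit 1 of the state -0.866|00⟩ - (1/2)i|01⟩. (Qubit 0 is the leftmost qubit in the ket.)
(-0.6124 - (1/√8)i)|00⟩ + (-0.6124 + (1/√8)i)|01⟩

H on qubit 1 mixes each pair of kets that differ only in qubit 1: amplitudes (a, b) of (|…0…⟩, |…1…⟩) become ((a + b)/√2, (a − b)/√2). Kets absent from the input have amplitude 0.
(|00⟩, |01⟩): (a, b) = (-0.866, -(1/2)i) → ((-0.6124 - (1/√8)i), (-0.6124 + (1/√8)i))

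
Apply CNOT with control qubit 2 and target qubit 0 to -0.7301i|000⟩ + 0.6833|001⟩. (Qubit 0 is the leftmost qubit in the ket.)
-0.7301i|000⟩ + 0.6833|101⟩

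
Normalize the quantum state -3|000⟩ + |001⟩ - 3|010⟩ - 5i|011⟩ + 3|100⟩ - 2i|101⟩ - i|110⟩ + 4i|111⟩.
-0.3487|000⟩ + 0.1162|001⟩ - 0.3487|010⟩ - 0.5812i|011⟩ + 0.3487|100⟩ - 0.2325i|101⟩ - 0.1162i|110⟩ + 0.465i|111⟩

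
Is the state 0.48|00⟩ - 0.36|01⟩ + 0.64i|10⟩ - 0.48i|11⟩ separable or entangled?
Separable

Writing the state as a|00⟩ + b|01⟩ + c|10⟩ + d|11⟩, it is a product state iff ad − bc = 0.
Here (a, b, c, d) = (0.48, -0.36, 0.64i, -0.48i): ad − bc = (0.48)(-0.48i) − (-0.36)(0.64i) = 0, so the state is separable.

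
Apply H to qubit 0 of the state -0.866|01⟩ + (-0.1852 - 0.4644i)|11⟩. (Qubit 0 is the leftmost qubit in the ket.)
(-0.7433 - 0.3284i)|01⟩ + (-0.4814 + 0.3284i)|11⟩

H on qubit 0 mixes each pair of kets that differ only in qubit 0: amplitudes (a, b) of (|…0…⟩, |…1…⟩) become ((a + b)/√2, (a − b)/√2). Kets absent from the input have amplitude 0.
(|01⟩, |11⟩): (a, b) = (-0.866, (-0.1852 - 0.4644i)) → ((-0.7433 - 0.3284i), (-0.4814 + 0.3284i))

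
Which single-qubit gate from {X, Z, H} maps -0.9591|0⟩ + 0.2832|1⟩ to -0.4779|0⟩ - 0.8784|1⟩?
H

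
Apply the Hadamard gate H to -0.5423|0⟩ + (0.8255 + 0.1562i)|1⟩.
(0.2003 + 0.1105i)|0⟩ + (-0.9672 - 0.1105i)|1⟩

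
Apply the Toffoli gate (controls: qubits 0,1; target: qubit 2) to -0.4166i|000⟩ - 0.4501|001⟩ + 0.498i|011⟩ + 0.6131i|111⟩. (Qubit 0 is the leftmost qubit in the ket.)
-0.4166i|000⟩ - 0.4501|001⟩ + 0.498i|011⟩ + 0.6131i|110⟩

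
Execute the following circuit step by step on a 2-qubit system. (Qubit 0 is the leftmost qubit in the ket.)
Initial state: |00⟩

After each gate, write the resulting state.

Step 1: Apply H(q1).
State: 1/√2|00⟩ + 1/√2|01⟩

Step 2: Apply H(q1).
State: |00⟩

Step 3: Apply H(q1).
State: 1/√2|00⟩ + 1/√2|01⟩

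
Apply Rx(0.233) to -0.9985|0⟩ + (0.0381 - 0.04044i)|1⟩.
(-0.9964 - 0.004429i)|0⟩ + (0.03784 + 0.0759i)|1⟩

Rx(0.233) = [[cos(θ/2), −i·sin(θ/2)], [−i·sin(θ/2), cos(θ/2)]]; θ = 0.233, cos(θ/2) ≈ 0.993222, sin(θ/2) ≈ 0.116237.
With a = amp(|0⟩) = -0.9985 and b = amp(|1⟩) = (0.0381 - 0.04044i):
new amp(|0⟩) = (0.993222)·a + (-0.116237i)·b = (-0.9964 - 0.004429i)
new amp(|1⟩) = (-0.116237i)·a + (0.993222)·b = (0.03784 + 0.0759i)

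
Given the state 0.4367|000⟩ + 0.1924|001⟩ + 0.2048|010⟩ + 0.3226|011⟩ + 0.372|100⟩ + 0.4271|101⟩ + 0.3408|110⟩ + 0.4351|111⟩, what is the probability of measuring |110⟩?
0.1161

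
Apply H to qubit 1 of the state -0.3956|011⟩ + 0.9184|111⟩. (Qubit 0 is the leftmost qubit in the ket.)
-0.2797|001⟩ + 0.2797|011⟩ + 0.6494|101⟩ - 0.6494|111⟩

H on qubit 1 mixes each pair of kets that differ only in qubit 1: amplitudes (a, b) of (|…0…⟩, |…1…⟩) become ((a + b)/√2, (a − b)/√2). Kets absent from the input have amplitude 0.
(|001⟩, |011⟩): (a, b) = (0, -0.3956) → (-0.2797, 0.2797)
(|101⟩, |111⟩): (a, b) = (0, 0.9184) → (0.6494, -0.6494)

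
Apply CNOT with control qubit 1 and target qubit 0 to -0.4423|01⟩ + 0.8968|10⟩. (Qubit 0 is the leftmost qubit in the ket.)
0.8968|10⟩ - 0.4423|11⟩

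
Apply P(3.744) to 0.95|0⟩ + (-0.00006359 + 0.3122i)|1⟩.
0.95|0⟩ + (0.177 - 0.2572i)|1⟩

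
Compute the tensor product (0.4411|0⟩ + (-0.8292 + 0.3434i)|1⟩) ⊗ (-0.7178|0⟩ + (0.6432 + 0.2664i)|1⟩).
-0.3166|00⟩ + (0.2837 + 0.1175i)|01⟩ + (0.5952 - 0.2465i)|10⟩ + (-0.6248 - 0.000024i)|11⟩

amp(|b₁b₂…⟩) = product of the factor amplitudes for bits b₁, b₂, …; only kets whose every factor amplitude is nonzero survive.
|00⟩: (0.4411)(-0.7178) = -0.3166
|01⟩: (0.4411)(0.6432 + 0.2664i) = (0.2837 + 0.1175i)
|10⟩: (-0.8292 + 0.3434i)(-0.7178) = (0.5952 - 0.2465i)
|11⟩: (-0.8292 + 0.3434i)(0.6432 + 0.2664i) = (-0.6248 - 0.000024i)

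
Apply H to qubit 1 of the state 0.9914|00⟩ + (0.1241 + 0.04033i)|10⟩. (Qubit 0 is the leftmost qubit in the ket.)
0.701|00⟩ + 0.701|01⟩ + (0.08775 + 0.02852i)|10⟩ + (0.08775 + 0.02852i)|11⟩

H on qubit 1 mixes each pair of kets that differ only in qubit 1: amplitudes (a, b) of (|…0…⟩, |…1…⟩) become ((a + b)/√2, (a − b)/√2). Kets absent from the input have amplitude 0.
(|00⟩, |01⟩): (a, b) = (0.9914, 0) → (0.701, 0.701)
(|10⟩, |11⟩): (a, b) = ((0.1241 + 0.04033i), 0) → ((0.08775 + 0.02852i), (0.08775 + 0.02852i))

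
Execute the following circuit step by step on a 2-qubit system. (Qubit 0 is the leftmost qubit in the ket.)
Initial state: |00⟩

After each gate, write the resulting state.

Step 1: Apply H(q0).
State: 1/√2|00⟩ + 1/√2|10⟩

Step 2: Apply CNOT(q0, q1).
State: 1/√2|00⟩ + 1/√2|11⟩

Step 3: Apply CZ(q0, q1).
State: 1/√2|00⟩ - 1/√2|11⟩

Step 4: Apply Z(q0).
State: 1/√2|00⟩ + 1/√2|11⟩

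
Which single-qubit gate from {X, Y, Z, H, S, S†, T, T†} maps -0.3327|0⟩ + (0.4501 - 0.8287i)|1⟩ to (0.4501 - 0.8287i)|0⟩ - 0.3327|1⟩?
X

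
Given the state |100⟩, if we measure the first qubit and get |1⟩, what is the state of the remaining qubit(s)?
|00⟩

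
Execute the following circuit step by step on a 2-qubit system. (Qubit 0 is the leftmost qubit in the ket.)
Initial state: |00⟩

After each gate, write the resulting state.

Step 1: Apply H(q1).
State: 1/√2|00⟩ + 1/√2|01⟩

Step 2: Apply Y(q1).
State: -(1/√2)i|00⟩ + (1/√2)i|01⟩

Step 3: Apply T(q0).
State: -(1/√2)i|00⟩ + (1/√2)i|01⟩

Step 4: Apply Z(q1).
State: -(1/√2)i|00⟩ - (1/√2)i|01⟩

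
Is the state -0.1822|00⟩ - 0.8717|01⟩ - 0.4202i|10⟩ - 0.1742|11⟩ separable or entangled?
Entangled

Writing the state as a|00⟩ + b|01⟩ + c|10⟩ + d|11⟩, it is a product state iff ad − bc = 0.
Here (a, b, c, d) = (-0.1822, -0.8717, -0.4202i, -0.1742): ad − bc = (-0.1822)(-0.1742) − (-0.8717)(-0.4202i) = (0.03174 - 0.3663i) ≠ 0, so the state is entangled.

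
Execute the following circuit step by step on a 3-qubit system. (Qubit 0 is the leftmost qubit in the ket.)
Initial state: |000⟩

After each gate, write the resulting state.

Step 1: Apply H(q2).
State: 1/√2|000⟩ + 1/√2|001⟩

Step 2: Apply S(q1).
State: 1/√2|000⟩ + 1/√2|001⟩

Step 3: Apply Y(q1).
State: (1/√2)i|010⟩ + (1/√2)i|011⟩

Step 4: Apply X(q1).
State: (1/√2)i|000⟩ + (1/√2)i|001⟩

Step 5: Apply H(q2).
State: i|000⟩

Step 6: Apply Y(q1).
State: -|010⟩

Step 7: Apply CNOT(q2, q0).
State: -|010⟩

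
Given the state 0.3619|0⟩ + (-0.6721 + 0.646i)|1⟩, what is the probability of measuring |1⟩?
0.869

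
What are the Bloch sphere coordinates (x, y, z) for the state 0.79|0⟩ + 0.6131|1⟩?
(0.9687, 0, 0.2482)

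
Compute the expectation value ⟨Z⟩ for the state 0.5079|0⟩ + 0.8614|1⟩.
-0.484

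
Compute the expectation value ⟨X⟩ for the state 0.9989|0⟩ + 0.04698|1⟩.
0.09386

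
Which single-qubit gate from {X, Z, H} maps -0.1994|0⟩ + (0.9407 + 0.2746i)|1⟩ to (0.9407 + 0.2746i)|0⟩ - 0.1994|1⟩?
X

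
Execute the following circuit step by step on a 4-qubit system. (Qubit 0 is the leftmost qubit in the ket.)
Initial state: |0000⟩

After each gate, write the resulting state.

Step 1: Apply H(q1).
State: 1/√2|0000⟩ + 1/√2|0100⟩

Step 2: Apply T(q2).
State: 1/√2|0000⟩ + 1/√2|0100⟩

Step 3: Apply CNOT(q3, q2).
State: 1/√2|0000⟩ + 1/√2|0100⟩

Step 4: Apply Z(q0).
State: 1/√2|0000⟩ + 1/√2|0100⟩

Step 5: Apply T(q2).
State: 1/√2|0000⟩ + 1/√2|0100⟩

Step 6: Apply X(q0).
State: 1/√2|1000⟩ + 1/√2|1100⟩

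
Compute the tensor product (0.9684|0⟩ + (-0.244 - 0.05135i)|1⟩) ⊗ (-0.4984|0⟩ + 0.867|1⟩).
-0.4827|00⟩ + 0.8396|01⟩ + (0.1216 + 0.02559i)|10⟩ + (-0.2115 - 0.04452i)|11⟩

amp(|b₁b₂…⟩) = product of the factor amplitudes for bits b₁, b₂, …; only kets whose every factor amplitude is nonzero survive.
|00⟩: (0.9684)(-0.4984) = -0.4827
|01⟩: (0.9684)(0.867) = 0.8396
|10⟩: (-0.244 - 0.05135i)(-0.4984) = (0.1216 + 0.02559i)
|11⟩: (-0.244 - 0.05135i)(0.867) = (-0.2115 - 0.04452i)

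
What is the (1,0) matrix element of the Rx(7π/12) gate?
-0.7934i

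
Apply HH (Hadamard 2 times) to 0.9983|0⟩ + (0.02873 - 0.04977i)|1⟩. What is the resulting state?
0.9983|0⟩ + (0.02873 - 0.04977i)|1⟩

H² = I, so an even number of Hadamards cancels: H^2 = I and the state is unchanged.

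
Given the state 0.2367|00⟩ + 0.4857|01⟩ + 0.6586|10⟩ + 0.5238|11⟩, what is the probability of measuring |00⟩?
0.05603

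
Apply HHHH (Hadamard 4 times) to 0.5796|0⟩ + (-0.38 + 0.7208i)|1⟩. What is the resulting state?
0.5796|0⟩ + (-0.38 + 0.7208i)|1⟩

H² = I, so an even number of Hadamards cancels: H^4 = I and the state is unchanged.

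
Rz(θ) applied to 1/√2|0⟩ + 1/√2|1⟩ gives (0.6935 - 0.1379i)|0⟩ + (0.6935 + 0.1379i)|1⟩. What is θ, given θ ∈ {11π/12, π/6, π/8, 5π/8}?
π/8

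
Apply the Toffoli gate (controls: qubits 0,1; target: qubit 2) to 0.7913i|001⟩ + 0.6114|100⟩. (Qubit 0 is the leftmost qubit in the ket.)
0.7913i|001⟩ + 0.6114|100⟩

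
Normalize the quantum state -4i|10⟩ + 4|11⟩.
-(1/√2)i|10⟩ + 1/√2|11⟩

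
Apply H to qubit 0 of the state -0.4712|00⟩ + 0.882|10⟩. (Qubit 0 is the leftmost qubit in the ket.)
0.2905|00⟩ - 0.9569|10⟩

H on qubit 0 mixes each pair of kets that differ only in qubit 0: amplitudes (a, b) of (|…0…⟩, |…1…⟩) become ((a + b)/√2, (a − b)/√2). Kets absent from the input have amplitude 0.
(|00⟩, |10⟩): (a, b) = (-0.4712, 0.882) → (0.2905, -0.9569)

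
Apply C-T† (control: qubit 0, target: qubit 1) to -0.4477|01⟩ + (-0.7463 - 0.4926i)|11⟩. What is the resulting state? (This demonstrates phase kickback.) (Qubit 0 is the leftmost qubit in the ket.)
-0.4477|01⟩ + (-0.876 + 0.1794i)|11⟩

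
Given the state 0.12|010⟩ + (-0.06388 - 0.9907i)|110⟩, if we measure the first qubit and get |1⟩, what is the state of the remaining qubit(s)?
(-0.06435 - 0.9979i)|10⟩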